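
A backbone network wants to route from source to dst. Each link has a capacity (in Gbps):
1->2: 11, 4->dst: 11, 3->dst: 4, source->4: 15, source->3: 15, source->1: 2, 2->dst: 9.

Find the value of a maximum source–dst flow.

17

Augment source->4->dst: bottleneck 11. Total 11.
Augment source->3->dst: bottleneck 4. Total 15.
Augment source->1->2->dst: bottleneck 2. Total 17.
No augmenting path remains in the residual graph.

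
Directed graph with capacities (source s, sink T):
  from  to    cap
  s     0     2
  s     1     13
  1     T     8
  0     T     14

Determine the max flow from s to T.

Augment s→1→T: bottleneck 8. Total 8.
Augment s→0→T: bottleneck 2. Total 10.
No augmenting path remains in the residual graph.

10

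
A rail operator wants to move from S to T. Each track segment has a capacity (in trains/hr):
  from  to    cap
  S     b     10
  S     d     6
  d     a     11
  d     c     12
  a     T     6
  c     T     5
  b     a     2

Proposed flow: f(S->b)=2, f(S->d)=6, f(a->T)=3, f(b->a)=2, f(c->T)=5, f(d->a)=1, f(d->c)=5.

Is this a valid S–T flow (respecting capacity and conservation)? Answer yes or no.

Yes

Every edge has 0 ≤ f(e) ≤ cap(e).
At each intermediate node, inflow equals outflow.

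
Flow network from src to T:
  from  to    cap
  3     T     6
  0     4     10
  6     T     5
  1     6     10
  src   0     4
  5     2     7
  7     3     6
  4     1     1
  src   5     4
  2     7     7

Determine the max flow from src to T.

5

Augment src→5→2→7→3→T: bottleneck 4. Total 4.
Augment src→0→4→1→6→T: bottleneck 1. Total 5.
No augmenting path remains in the residual graph.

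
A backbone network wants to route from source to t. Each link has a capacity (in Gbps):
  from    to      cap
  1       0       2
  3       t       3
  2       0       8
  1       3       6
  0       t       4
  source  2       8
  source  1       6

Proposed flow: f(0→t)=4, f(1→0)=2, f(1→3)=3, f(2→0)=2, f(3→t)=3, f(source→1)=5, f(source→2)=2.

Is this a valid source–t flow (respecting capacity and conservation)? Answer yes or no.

Yes

Every edge has 0 ≤ f(e) ≤ cap(e).
At each intermediate node, inflow equals outflow.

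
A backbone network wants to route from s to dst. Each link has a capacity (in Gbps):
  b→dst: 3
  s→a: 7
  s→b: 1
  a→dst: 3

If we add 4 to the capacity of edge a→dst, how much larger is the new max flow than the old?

4

Original max flow = 4.
After raising cap(a→dst), augmenting paths through that edge carry 4 more units.
New max flow = 8. Increase = 4.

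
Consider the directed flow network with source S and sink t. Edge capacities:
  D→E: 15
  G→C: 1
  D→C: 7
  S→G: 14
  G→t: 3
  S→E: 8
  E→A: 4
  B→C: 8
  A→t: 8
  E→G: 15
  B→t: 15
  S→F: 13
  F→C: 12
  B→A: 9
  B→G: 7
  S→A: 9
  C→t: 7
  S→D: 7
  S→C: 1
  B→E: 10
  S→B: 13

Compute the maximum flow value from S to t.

31

Augment S→B→t: bottleneck 13. Total 13.
Augment S→G→t: bottleneck 3. Total 16.
Augment S→C→t: bottleneck 1. Total 17.
Augment S→A→t: bottleneck 8. Total 25.
Augment S→F→C→t: bottleneck 6. Total 31.
No augmenting path remains in the residual graph.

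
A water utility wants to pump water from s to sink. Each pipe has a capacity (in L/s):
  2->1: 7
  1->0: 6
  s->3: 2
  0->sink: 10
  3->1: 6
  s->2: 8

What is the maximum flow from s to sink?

6

Augment s->3->1->0->sink: bottleneck 2. Total 2.
Augment s->2->1->0->sink: bottleneck 4. Total 6.
No augmenting path remains in the residual graph.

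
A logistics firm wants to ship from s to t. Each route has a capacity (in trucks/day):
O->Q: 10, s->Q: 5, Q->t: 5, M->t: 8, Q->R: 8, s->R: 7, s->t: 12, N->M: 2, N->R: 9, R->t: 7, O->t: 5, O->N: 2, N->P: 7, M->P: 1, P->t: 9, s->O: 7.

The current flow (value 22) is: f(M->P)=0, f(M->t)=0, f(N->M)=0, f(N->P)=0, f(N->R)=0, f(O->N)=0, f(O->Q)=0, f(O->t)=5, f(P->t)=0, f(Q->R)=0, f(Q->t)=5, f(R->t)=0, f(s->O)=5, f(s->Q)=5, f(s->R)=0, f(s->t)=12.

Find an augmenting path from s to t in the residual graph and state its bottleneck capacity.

Residual along s->R->t: s->R: 7, R->t: 7.
Bottleneck = min = 7.

s->R->t, bottleneck 7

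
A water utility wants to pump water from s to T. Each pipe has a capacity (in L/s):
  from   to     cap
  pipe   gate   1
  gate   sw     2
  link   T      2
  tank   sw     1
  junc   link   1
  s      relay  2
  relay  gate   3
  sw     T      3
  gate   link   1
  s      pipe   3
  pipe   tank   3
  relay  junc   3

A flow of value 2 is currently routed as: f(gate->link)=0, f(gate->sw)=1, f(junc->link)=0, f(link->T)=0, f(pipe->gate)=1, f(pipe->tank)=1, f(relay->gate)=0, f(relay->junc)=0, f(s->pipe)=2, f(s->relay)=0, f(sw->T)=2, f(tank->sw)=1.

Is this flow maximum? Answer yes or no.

Residual path s->relay->gate->sw->T has bottleneck 1 > 0.
Pushing 1 along it raises the flow to 3, so the given flow is not maximum.

No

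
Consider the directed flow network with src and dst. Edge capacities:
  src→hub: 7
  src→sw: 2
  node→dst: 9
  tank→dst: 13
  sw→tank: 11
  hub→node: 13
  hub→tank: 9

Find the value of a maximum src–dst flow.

9

Augment src→hub→node→dst: bottleneck 7. Total 7.
Augment src→sw→tank→dst: bottleneck 2. Total 9.
No augmenting path remains in the residual graph.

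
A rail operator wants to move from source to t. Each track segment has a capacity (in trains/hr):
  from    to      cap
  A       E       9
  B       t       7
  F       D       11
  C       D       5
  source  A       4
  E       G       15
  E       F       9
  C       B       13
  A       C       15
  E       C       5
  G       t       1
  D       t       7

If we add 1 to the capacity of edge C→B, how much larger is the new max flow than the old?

Original max flow = 4.
Edge C→B does not cross the min cut (source side {source}), so extra capacity there cannot help.
New max flow = 4. Increase = 0.

0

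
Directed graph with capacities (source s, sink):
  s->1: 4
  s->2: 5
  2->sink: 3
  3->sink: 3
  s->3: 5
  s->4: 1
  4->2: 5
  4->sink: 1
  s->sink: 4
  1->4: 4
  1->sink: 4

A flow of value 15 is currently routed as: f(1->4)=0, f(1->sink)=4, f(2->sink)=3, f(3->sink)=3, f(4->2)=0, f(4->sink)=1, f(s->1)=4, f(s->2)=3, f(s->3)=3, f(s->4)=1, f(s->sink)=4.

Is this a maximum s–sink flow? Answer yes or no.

Yes

Residual reachable from s: {2, 3, s}; sink is not reachable.
Saturated cut: s->1, s->4, s->sink, 2->sink, 3->sink with total capacity 15 = current flow value. Flow is maximum.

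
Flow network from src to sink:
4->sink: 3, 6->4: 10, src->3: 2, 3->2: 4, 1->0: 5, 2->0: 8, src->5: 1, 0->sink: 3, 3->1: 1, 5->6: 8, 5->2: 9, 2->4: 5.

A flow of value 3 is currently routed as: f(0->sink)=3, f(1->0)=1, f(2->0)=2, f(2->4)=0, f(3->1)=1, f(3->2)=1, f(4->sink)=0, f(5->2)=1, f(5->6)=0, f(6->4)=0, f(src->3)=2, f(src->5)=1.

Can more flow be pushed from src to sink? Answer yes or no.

Residual reachable from src: {src}; sink is not reachable.
Saturated cut: src->3, src->5 with total capacity 3 = current flow value. Flow is maximum.

No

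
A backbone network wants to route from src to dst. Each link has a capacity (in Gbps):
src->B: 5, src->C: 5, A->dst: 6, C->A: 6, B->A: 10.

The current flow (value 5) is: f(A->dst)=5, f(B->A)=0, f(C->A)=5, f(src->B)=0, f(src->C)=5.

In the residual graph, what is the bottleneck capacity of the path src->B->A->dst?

Residual capacities along the path: src->B: 5, B->A: 10, A->dst: 1.
Minimum is 1.

1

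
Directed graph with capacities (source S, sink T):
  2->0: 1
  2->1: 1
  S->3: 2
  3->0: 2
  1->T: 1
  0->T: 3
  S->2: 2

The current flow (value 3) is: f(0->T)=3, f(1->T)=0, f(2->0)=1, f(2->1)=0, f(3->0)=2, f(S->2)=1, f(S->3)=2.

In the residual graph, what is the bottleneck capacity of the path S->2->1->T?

1

Residual capacities along the path: S->2: 1, 2->1: 1, 1->T: 1.
Minimum is 1.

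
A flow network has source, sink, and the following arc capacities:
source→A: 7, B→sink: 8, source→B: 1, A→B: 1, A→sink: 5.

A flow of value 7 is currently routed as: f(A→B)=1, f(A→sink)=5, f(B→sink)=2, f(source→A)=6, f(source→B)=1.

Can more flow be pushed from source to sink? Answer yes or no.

No

Residual reachable from source: {A, source}; sink is not reachable.
Saturated cut: source→B, A→B, A→sink with total capacity 7 = current flow value. Flow is maximum.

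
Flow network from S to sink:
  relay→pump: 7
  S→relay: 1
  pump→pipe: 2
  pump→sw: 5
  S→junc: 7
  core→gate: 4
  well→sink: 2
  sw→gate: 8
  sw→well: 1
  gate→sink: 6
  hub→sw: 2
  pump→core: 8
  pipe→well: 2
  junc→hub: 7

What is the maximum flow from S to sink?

Augment S→relay→pump→sw→gate→sink: bottleneck 1. Total 1.
Augment S→junc→hub→sw→gate→sink: bottleneck 2. Total 3.
No augmenting path remains in the residual graph.

3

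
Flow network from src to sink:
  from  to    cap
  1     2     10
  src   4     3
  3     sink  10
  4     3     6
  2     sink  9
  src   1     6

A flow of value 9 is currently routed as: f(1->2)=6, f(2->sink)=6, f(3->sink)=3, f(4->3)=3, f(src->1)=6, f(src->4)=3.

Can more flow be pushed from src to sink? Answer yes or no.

No

Residual reachable from src: {src}; sink is not reachable.
Saturated cut: src->1, src->4 with total capacity 9 = current flow value. Flow is maximum.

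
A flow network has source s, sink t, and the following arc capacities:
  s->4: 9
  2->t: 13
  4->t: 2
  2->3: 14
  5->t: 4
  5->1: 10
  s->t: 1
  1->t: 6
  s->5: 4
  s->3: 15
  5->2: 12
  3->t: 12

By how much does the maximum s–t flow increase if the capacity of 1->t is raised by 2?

Original max flow = 19.
Edge 1->t does not cross the min cut (source side {3, 4, s}), so extra capacity there cannot help.
New max flow = 19. Increase = 0.

0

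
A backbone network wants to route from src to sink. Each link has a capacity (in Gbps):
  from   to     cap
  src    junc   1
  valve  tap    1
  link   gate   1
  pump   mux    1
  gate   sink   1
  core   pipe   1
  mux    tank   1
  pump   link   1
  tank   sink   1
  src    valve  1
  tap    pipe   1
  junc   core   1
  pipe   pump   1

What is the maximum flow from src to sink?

Augment src→junc→core→pipe→pump→mux→tank→sink: bottleneck 1. Total 1.
No augmenting path remains in the residual graph.

1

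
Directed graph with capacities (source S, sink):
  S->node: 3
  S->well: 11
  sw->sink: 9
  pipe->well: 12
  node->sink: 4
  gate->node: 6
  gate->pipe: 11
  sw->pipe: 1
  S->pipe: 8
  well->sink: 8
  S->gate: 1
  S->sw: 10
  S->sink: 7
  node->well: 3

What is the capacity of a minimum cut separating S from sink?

Max flow = 28 (via 5 augmenting paths).
In the residual at optimum, the set reachable from S is {S, pipe, sw, well}.
Cut edges: S->gate (cap 1), S->node (cap 3), S->sink (cap 7), sw->sink (cap 9), well->sink (cap 8). Sum = 28.

28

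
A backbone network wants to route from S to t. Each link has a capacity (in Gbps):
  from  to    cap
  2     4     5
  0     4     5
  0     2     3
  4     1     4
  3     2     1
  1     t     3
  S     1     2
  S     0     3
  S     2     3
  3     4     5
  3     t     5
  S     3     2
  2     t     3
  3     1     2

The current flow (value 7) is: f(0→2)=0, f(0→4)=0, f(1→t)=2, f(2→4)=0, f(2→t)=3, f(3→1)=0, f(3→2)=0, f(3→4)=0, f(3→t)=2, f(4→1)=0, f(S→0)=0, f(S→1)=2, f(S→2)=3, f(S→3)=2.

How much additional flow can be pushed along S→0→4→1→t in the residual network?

Residual capacities along the path: S→0: 3, 0→4: 5, 4→1: 4, 1→t: 1.
Minimum is 1.

1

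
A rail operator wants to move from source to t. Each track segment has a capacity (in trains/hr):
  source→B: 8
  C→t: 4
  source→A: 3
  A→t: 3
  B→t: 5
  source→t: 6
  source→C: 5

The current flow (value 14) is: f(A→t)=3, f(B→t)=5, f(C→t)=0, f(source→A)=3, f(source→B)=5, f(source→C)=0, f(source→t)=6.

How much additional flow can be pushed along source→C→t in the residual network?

Residual capacities along the path: source→C: 5, C→t: 4.
Minimum is 4.

4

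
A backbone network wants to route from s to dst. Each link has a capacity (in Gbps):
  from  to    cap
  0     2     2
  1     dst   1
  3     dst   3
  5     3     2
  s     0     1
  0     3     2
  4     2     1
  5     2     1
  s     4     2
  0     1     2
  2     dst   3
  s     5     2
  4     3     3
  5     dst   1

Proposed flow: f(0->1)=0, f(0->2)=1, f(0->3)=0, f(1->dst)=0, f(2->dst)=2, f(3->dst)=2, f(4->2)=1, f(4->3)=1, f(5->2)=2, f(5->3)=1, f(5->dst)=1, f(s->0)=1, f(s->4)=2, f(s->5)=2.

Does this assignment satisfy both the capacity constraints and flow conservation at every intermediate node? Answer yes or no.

Capacity violated on 5->2: flow 2 > capacity 1.

No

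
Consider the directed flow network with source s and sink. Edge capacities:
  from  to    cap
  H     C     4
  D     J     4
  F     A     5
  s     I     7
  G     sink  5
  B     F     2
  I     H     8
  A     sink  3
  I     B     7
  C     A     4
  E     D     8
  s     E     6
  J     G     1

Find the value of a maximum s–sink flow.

Augment s->E->D->J->G->sink: bottleneck 1. Total 1.
Augment s->I->B->F->A->sink: bottleneck 2. Total 3.
Augment s->I->H->C->A->sink: bottleneck 1. Total 4.
No augmenting path remains in the residual graph.

4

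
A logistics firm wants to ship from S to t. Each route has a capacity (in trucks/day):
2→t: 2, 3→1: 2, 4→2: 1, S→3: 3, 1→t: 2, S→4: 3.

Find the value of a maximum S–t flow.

Augment S→3→1→t: bottleneck 2. Total 2.
Augment S→4→2→t: bottleneck 1. Total 3.
No augmenting path remains in the residual graph.

3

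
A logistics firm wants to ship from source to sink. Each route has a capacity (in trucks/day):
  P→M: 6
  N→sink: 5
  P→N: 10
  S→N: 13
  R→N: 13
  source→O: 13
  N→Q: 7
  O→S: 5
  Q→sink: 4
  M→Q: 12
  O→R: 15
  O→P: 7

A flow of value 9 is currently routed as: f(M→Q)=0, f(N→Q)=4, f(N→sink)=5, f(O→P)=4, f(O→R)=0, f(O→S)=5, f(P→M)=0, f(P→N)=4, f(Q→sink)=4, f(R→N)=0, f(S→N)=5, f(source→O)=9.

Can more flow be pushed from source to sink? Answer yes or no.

No

Residual reachable from source: {M, N, O, P, Q, R, S, source}; sink is not reachable.
Saturated cut: N→sink, Q→sink with total capacity 9 = current flow value. Flow is maximum.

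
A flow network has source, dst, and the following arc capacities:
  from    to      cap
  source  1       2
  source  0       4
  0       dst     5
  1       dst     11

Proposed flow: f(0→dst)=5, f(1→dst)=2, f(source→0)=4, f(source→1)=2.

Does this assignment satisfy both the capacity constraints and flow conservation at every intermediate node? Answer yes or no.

Conservation fails at 0: inflow 4 ≠ outflow 5.

No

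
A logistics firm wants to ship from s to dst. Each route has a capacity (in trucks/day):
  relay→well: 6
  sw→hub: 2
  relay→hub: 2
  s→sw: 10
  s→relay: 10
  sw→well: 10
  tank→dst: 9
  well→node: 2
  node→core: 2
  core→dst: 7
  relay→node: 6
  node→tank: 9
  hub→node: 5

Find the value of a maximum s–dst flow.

11

Augment s→relay→node→core→dst: bottleneck 2. Total 2.
Augment s→relay→node→tank→dst: bottleneck 4. Total 6.
Augment s→relay→hub→node→tank→dst: bottleneck 2. Total 8.
Augment s→relay→well→node→tank→dst: bottleneck 2. Total 10.
Augment s→sw→hub→node→tank→dst: bottleneck 1. Total 11.
No augmenting path remains in the residual graph.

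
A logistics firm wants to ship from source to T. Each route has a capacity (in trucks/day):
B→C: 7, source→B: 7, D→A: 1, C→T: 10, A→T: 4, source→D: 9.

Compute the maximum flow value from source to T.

8

Augment source→D→A→T: bottleneck 1. Total 1.
Augment source→B→C→T: bottleneck 7. Total 8.
No augmenting path remains in the residual graph.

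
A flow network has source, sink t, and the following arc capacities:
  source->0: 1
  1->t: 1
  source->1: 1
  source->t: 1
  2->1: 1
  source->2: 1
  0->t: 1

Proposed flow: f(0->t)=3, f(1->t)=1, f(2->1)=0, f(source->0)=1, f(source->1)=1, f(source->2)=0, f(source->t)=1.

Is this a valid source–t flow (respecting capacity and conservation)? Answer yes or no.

No

Capacity violated on 0->t: flow 3 > capacity 1.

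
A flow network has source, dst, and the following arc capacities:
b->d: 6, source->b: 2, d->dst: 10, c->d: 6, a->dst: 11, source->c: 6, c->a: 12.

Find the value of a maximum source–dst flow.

Augment source->c->a->dst: bottleneck 6. Total 6.
Augment source->b->d->dst: bottleneck 2. Total 8.
No augmenting path remains in the residual graph.

8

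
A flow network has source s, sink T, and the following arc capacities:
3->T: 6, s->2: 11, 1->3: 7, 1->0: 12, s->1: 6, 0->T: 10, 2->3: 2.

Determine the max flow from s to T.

8

Augment s->1->0->T: bottleneck 6. Total 6.
Augment s->2->3->T: bottleneck 2. Total 8.
No augmenting path remains in the residual graph.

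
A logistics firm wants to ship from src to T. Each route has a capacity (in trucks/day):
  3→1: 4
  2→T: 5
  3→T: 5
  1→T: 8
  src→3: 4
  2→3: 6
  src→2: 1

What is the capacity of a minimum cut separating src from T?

5

Max flow = 5 (via 2 augmenting paths).
In the residual at optimum, the set reachable from src is {src}.
Cut edges: src→2 (cap 1), src→3 (cap 4). Sum = 5.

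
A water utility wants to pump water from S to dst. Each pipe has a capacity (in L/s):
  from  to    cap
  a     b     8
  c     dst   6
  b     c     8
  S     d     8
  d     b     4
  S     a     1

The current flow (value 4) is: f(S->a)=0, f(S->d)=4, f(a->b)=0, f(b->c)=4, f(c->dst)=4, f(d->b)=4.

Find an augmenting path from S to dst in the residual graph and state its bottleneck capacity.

Residual along S->a->b->c->dst: S->a: 1, a->b: 8, b->c: 4, c->dst: 2.
Bottleneck = min = 1.

S->a->b->c->dst, bottleneck 1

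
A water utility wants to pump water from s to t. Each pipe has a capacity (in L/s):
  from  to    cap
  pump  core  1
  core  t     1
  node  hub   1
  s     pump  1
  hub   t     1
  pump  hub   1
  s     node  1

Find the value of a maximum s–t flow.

2

Augment s->pump->core->t: bottleneck 1. Total 1.
Augment s->node->hub->t: bottleneck 1. Total 2.
No augmenting path remains in the residual graph.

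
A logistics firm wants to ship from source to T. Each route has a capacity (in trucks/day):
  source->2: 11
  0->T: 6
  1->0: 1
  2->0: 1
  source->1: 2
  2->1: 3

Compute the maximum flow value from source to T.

2

Augment source->2->0->T: bottleneck 1. Total 1.
Augment source->1->0->T: bottleneck 1. Total 2.
No augmenting path remains in the residual graph.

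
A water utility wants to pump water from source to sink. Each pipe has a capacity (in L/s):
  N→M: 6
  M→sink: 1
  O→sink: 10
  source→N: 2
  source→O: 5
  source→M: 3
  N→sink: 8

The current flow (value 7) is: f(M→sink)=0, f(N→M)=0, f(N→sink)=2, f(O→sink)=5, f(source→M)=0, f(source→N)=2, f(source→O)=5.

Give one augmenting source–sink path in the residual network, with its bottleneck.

Residual along source→M→sink: source→M: 3, M→sink: 1.
Bottleneck = min = 1.

source→M→sink, bottleneck 1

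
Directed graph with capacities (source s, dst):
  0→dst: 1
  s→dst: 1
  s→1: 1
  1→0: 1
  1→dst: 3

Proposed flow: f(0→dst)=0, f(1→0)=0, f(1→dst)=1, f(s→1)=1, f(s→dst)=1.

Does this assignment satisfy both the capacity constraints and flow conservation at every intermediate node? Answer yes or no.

Yes

Every edge has 0 ≤ f(e) ≤ cap(e).
At each intermediate node, inflow equals outflow.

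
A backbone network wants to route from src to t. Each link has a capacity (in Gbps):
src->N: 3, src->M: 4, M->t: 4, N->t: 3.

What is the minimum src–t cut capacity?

7

Max flow = 7 (via 2 augmenting paths).
In the residual at optimum, the set reachable from src is {src}.
Cut edges: src->N (cap 3), src->M (cap 4). Sum = 7.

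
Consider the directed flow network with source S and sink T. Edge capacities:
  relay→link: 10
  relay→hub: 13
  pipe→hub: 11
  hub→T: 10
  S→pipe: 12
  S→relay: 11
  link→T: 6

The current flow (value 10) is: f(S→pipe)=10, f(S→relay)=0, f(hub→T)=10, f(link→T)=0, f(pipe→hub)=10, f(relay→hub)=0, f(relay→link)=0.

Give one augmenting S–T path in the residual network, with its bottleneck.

S→relay→link→T, bottleneck 6

Residual along S→relay→link→T: S→relay: 11, relay→link: 10, link→T: 6.
Bottleneck = min = 6.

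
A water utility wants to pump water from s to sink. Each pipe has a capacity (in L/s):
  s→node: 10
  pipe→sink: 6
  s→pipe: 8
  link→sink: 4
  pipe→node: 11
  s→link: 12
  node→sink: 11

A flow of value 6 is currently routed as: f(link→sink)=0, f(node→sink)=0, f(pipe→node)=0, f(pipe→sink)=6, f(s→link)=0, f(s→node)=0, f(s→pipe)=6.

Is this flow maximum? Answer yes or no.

No

Residual path s→link→sink has bottleneck 4 > 0.
Pushing 4 along it raises the flow to 10, so the given flow is not maximum.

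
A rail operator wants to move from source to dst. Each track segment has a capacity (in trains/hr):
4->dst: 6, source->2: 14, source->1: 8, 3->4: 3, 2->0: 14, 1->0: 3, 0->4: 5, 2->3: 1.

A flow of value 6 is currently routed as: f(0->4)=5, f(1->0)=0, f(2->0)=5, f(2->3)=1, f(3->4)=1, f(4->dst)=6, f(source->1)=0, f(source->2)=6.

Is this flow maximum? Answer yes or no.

Yes

Residual reachable from source: {0, 1, 2, source}; dst is not reachable.
Saturated cut: 2->3, 0->4 with total capacity 6 = current flow value. Flow is maximum.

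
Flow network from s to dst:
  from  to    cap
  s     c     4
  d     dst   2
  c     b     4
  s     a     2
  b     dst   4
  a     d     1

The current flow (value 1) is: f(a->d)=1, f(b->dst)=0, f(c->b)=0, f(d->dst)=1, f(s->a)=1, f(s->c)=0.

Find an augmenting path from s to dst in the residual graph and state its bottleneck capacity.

Residual along s->c->b->dst: s->c: 4, c->b: 4, b->dst: 4.
Bottleneck = min = 4.

s->c->b->dst, bottleneck 4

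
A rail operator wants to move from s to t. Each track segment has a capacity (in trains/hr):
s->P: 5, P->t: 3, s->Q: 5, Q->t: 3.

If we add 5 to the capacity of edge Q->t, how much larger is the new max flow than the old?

2

Original max flow = 6.
After raising cap(Q->t), augmenting paths through that edge carry 2 more units.
New max flow = 8. Increase = 2.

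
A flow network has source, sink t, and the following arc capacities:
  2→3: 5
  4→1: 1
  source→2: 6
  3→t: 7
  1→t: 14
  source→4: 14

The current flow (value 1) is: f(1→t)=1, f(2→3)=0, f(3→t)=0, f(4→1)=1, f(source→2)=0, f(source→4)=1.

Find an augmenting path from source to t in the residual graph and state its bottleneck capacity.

source→2→3→t, bottleneck 5

Residual along source→2→3→t: source→2: 6, 2→3: 5, 3→t: 7.
Bottleneck = min = 5.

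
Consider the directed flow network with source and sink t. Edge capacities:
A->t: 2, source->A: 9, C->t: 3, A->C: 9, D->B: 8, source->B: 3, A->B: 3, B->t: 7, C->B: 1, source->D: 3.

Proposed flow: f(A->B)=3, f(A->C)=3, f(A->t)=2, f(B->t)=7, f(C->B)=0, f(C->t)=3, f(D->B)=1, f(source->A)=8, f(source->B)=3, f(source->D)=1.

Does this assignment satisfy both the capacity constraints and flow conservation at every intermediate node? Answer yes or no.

Yes

Every edge has 0 ≤ f(e) ≤ cap(e).
At each intermediate node, inflow equals outflow.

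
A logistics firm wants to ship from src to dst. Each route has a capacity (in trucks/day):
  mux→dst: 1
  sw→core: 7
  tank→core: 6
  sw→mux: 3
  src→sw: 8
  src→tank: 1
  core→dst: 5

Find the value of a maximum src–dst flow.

Augment src→sw→mux→dst: bottleneck 1. Total 1.
Augment src→sw→core→dst: bottleneck 5. Total 6.
No augmenting path remains in the residual graph.

6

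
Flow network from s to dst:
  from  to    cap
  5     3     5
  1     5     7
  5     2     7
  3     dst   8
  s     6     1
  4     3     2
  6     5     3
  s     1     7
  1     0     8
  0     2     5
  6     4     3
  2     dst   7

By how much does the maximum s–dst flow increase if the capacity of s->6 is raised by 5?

4

Original max flow = 8.
After raising cap(s->6), augmenting paths through that edge carry 4 more units.
New max flow = 12. Increase = 4.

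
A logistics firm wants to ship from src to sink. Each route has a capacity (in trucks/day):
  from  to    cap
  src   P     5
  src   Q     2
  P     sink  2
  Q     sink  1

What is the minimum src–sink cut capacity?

Max flow = 3 (via 2 augmenting paths).
In the residual at optimum, the set reachable from src is {P, Q, src}.
Cut edges: Q->sink (cap 1), P->sink (cap 2). Sum = 3.

3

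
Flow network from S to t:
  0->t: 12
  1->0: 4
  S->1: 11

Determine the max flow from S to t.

4

Augment S->1->0->t: bottleneck 4. Total 4.
No augmenting path remains in the residual graph.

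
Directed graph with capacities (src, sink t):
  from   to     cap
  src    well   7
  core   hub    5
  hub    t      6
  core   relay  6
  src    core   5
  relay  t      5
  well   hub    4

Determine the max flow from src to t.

Augment src→core→relay→t: bottleneck 5. Total 5.
Augment src→well→hub→t: bottleneck 4. Total 9.
No augmenting path remains in the residual graph.

9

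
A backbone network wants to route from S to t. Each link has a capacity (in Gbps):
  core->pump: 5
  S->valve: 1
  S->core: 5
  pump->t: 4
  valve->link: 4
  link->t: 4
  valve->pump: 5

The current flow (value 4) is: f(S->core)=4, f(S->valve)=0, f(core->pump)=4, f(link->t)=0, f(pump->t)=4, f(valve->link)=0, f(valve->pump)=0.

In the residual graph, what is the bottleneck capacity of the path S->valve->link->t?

1

Residual capacities along the path: S->valve: 1, valve->link: 4, link->t: 4.
Minimum is 1.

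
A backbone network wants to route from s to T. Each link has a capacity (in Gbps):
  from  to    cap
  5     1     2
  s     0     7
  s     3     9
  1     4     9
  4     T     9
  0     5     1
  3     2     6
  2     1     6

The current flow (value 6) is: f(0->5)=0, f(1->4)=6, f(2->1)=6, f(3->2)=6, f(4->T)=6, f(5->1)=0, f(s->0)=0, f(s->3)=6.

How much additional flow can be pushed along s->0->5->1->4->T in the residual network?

Residual capacities along the path: s->0: 7, 0->5: 1, 5->1: 2, 1->4: 3, 4->T: 3.
Minimum is 1.

1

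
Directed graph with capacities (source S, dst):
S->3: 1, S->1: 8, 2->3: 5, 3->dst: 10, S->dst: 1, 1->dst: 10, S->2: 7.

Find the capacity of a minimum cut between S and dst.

Max flow = 15 (via 4 augmenting paths).
In the residual at optimum, the set reachable from S is {2, S}.
Cut edges: S->3 (cap 1), S->1 (cap 8), S->dst (cap 1), 2->3 (cap 5). Sum = 15.

15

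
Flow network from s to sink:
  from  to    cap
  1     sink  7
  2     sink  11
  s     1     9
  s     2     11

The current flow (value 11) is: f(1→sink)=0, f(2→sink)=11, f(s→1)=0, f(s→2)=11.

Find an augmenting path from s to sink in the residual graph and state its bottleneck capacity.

s→1→sink, bottleneck 7

Residual along s→1→sink: s→1: 9, 1→sink: 7.
Bottleneck = min = 7.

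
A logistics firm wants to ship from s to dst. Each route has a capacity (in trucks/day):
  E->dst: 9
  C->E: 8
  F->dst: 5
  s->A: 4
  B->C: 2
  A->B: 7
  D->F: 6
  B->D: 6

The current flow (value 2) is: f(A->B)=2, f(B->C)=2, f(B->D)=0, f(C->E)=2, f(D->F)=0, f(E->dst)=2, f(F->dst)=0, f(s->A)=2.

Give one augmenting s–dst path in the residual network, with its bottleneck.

s->A->B->D->F->dst, bottleneck 2

Residual along s->A->B->D->F->dst: s->A: 2, A->B: 5, B->D: 6, D->F: 6, F->dst: 5.
Bottleneck = min = 2.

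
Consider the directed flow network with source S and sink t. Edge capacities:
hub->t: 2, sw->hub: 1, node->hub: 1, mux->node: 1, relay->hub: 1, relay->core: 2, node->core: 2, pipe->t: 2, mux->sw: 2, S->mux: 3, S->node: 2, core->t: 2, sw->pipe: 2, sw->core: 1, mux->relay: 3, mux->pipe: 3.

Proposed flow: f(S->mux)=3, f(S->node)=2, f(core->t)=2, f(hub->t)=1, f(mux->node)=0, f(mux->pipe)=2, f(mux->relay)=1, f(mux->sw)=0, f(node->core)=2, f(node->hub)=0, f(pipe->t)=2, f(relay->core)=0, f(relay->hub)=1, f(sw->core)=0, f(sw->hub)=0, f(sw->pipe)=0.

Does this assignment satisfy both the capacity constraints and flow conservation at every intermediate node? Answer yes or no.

Every edge has 0 ≤ f(e) ≤ cap(e).
At each intermediate node, inflow equals outflow.

Yes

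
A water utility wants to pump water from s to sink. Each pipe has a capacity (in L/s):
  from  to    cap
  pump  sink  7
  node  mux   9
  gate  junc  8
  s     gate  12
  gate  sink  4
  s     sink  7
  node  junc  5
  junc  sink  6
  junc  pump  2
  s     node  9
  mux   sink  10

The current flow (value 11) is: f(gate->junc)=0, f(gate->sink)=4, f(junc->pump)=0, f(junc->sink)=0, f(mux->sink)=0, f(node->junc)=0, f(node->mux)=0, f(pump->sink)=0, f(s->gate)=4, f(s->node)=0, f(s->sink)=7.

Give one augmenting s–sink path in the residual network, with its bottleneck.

s->gate->junc->sink, bottleneck 6

Residual along s->gate->junc->sink: s->gate: 8, gate->junc: 8, junc->sink: 6.
Bottleneck = min = 6.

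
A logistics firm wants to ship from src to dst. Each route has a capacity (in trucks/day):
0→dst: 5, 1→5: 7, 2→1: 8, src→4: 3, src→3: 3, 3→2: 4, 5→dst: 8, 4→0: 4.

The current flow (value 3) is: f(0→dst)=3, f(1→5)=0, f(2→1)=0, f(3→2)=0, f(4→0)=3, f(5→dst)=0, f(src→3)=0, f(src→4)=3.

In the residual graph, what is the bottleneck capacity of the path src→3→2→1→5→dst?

Residual capacities along the path: src→3: 3, 3→2: 4, 2→1: 8, 1→5: 7, 5→dst: 8.
Minimum is 3.

3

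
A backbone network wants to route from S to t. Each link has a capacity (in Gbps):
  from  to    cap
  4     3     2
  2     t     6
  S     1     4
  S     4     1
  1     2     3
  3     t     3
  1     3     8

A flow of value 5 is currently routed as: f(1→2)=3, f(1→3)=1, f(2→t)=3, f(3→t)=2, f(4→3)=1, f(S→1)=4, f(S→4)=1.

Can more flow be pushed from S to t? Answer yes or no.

No

Residual reachable from S: {S}; t is not reachable.
Saturated cut: S→1, S→4 with total capacity 5 = current flow value. Flow is maximum.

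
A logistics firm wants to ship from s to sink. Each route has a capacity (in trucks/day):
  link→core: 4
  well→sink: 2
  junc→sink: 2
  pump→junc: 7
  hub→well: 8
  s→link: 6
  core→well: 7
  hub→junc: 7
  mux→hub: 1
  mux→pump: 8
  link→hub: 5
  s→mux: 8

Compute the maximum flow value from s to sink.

4

Augment s→link→core→well→sink: bottleneck 2. Total 2.
Augment s→link→hub→junc→sink: bottleneck 2. Total 4.
No augmenting path remains in the residual graph.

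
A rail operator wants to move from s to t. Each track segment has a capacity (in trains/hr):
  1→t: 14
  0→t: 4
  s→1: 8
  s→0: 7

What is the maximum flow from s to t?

12

Augment s→0→t: bottleneck 4. Total 4.
Augment s→1→t: bottleneck 8. Total 12.
No augmenting path remains in the residual graph.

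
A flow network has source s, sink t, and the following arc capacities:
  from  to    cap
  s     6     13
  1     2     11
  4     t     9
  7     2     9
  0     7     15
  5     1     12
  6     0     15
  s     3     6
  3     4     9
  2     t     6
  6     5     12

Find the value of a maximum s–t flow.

Augment s→3→4→t: bottleneck 6. Total 6.
Augment s→6→0→7→2→t: bottleneck 6. Total 12.
No augmenting path remains in the residual graph.

12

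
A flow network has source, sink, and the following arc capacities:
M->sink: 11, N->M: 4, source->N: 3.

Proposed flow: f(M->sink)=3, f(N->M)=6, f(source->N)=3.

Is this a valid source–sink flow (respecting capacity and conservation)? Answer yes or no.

No

Capacity violated on N->M: flow 6 > capacity 4.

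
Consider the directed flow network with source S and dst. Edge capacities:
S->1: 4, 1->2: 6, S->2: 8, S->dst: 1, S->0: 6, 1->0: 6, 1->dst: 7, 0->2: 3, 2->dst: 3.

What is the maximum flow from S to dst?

8

Augment S->dst: bottleneck 1. Total 1.
Augment S->1->dst: bottleneck 4. Total 5.
Augment S->2->dst: bottleneck 3. Total 8.
No augmenting path remains in the residual graph.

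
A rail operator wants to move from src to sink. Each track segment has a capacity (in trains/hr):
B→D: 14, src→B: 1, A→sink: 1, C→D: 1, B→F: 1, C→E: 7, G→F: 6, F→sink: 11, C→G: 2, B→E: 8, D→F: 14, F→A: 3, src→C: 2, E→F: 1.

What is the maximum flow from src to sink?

3

Augment src→B→F→sink: bottleneck 1. Total 1.
Augment src→C→E→F→sink: bottleneck 1. Total 2.
Augment src→C→G→F→sink: bottleneck 1. Total 3.
No augmenting path remains in the residual graph.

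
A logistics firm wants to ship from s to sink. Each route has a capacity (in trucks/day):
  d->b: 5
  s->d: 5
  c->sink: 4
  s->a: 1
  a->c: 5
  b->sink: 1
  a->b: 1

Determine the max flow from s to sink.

2

Augment s->a->c->sink: bottleneck 1. Total 1.
Augment s->d->b->sink: bottleneck 1. Total 2.
No augmenting path remains in the residual graph.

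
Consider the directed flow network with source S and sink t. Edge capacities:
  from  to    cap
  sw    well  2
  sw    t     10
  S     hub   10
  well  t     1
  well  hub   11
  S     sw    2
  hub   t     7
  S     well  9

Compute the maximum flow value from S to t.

Augment S→sw→t: bottleneck 2. Total 2.
Augment S→well→t: bottleneck 1. Total 3.
Augment S→hub→t: bottleneck 7. Total 10.
No augmenting path remains in the residual graph.

10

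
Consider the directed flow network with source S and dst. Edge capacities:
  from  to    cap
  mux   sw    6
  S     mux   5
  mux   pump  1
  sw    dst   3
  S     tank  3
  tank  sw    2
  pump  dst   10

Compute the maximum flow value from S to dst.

4

Augment S→tank→sw→dst: bottleneck 2. Total 2.
Augment S→mux→sw→dst: bottleneck 1. Total 3.
Augment S→mux→pump→dst: bottleneck 1. Total 4.
No augmenting path remains in the residual graph.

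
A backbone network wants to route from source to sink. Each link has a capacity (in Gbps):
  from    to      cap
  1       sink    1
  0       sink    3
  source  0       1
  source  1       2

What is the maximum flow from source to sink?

2

Augment source→1→sink: bottleneck 1. Total 1.
Augment source→0→sink: bottleneck 1. Total 2.
No augmenting path remains in the residual graph.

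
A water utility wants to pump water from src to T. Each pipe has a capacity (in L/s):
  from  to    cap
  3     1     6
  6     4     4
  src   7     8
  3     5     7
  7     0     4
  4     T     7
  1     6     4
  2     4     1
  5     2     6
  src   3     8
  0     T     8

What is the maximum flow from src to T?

Augment src->7->0->T: bottleneck 4. Total 4.
Augment src->3->5->2->4->T: bottleneck 1. Total 5.
Augment src->3->1->6->4->T: bottleneck 4. Total 9.
No augmenting path remains in the residual graph.

9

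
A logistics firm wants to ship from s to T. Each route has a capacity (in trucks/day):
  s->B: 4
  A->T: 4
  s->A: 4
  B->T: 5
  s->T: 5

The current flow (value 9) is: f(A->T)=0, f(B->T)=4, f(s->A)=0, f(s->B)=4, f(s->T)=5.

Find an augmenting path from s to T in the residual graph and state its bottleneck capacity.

Residual along s->A->T: s->A: 4, A->T: 4.
Bottleneck = min = 4.

s->A->T, bottleneck 4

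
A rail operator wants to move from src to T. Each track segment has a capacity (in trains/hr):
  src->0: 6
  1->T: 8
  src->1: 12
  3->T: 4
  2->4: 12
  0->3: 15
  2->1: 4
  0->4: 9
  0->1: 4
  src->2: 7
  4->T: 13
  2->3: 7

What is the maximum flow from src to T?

21

Augment src->1->T: bottleneck 8. Total 8.
Augment src->2->3->T: bottleneck 4. Total 12.
Augment src->2->4->T: bottleneck 3. Total 15.
Augment src->0->4->T: bottleneck 6. Total 21.
No augmenting path remains in the residual graph.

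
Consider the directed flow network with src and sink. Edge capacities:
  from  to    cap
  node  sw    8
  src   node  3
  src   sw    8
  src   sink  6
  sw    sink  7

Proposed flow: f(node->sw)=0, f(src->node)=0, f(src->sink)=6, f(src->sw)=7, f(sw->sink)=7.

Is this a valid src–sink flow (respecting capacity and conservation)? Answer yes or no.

Yes

Every edge has 0 ≤ f(e) ≤ cap(e).
At each intermediate node, inflow equals outflow.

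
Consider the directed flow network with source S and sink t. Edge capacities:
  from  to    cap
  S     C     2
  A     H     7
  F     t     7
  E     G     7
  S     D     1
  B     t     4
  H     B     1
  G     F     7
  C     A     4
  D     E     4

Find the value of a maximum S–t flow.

Augment S→D→E→G→F→t: bottleneck 1. Total 1.
Augment S→C→A→H→B→t: bottleneck 1. Total 2.
No augmenting path remains in the residual graph.

2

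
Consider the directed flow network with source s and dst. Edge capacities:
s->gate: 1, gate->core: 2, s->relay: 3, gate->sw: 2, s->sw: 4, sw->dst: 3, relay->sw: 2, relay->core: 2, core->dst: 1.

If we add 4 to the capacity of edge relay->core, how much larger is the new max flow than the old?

0

Original max flow = 4.
Edge relay->core does not cross the min cut (source side {core, gate, relay, s, sw}), so extra capacity there cannot help.
New max flow = 4. Increase = 0.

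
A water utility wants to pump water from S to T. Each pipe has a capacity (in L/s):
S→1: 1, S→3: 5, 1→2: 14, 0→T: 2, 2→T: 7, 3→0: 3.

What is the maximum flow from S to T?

3

Augment S→3→0→T: bottleneck 2. Total 2.
Augment S→1→2→T: bottleneck 1. Total 3.
No augmenting path remains in the residual graph.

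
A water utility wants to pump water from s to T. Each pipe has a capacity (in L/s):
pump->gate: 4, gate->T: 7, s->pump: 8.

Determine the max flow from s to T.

4

Augment s->pump->gate->T: bottleneck 4. Total 4.
No augmenting path remains in the residual graph.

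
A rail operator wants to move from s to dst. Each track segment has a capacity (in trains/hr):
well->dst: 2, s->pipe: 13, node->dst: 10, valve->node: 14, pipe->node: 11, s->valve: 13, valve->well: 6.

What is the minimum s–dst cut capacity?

12

Max flow = 12 (via 2 augmenting paths).
In the residual at optimum, the set reachable from s is {node, pipe, s, valve, well}.
Cut edges: node->dst (cap 10), well->dst (cap 2). Sum = 12.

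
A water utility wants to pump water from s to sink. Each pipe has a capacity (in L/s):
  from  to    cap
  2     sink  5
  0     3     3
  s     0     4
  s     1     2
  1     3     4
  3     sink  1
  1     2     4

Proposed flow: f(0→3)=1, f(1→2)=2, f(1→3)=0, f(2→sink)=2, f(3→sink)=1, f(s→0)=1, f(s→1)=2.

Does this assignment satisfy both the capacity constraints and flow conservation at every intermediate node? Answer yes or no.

Every edge has 0 ≤ f(e) ≤ cap(e).
At each intermediate node, inflow equals outflow.

Yes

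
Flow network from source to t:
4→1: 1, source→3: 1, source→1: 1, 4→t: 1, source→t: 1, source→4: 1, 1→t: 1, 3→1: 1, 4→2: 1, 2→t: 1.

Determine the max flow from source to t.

3

Augment source→t: bottleneck 1. Total 1.
Augment source→4→t: bottleneck 1. Total 2.
Augment source→1→t: bottleneck 1. Total 3.
No augmenting path remains in the residual graph.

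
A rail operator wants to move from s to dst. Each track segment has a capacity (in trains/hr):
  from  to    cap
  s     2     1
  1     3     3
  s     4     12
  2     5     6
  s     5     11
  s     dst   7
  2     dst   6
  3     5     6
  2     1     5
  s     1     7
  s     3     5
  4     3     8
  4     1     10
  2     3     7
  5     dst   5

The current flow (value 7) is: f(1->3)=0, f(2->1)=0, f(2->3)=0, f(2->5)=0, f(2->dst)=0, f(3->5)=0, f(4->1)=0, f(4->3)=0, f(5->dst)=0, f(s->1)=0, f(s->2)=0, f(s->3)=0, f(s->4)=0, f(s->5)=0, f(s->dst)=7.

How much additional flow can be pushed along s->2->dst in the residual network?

1

Residual capacities along the path: s->2: 1, 2->dst: 6.
Minimum is 1.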